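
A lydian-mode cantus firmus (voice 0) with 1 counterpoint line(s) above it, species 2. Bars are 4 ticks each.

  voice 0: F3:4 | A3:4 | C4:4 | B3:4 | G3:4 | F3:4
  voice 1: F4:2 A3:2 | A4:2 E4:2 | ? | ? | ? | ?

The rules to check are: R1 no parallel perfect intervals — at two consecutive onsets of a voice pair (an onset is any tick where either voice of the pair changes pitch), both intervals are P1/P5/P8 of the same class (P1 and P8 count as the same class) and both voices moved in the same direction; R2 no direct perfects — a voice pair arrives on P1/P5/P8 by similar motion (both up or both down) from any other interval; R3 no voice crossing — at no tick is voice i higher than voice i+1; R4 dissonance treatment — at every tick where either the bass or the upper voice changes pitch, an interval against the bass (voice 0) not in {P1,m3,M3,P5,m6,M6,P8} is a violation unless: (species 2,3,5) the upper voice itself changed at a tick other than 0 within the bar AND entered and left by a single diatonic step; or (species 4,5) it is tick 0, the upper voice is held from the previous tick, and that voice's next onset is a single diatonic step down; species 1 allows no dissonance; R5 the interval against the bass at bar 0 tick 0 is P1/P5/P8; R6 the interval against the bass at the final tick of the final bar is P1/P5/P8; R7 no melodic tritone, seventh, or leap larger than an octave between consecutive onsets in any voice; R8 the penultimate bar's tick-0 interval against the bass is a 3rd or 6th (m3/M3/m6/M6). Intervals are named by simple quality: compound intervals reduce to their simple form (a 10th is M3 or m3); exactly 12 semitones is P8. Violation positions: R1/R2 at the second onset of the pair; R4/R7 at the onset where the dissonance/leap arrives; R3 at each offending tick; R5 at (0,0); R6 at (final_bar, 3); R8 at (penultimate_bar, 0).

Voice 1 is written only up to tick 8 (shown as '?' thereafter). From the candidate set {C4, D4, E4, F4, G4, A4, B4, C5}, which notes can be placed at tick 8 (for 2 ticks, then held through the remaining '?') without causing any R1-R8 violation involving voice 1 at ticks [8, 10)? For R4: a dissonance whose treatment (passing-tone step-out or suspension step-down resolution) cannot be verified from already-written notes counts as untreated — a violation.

C4: legal
D4: violates R4
E4: legal
F4: violates R4
G4: violates R1
A4: legal
B4: violates R4
C5: violates R2

{A4, C4, E4}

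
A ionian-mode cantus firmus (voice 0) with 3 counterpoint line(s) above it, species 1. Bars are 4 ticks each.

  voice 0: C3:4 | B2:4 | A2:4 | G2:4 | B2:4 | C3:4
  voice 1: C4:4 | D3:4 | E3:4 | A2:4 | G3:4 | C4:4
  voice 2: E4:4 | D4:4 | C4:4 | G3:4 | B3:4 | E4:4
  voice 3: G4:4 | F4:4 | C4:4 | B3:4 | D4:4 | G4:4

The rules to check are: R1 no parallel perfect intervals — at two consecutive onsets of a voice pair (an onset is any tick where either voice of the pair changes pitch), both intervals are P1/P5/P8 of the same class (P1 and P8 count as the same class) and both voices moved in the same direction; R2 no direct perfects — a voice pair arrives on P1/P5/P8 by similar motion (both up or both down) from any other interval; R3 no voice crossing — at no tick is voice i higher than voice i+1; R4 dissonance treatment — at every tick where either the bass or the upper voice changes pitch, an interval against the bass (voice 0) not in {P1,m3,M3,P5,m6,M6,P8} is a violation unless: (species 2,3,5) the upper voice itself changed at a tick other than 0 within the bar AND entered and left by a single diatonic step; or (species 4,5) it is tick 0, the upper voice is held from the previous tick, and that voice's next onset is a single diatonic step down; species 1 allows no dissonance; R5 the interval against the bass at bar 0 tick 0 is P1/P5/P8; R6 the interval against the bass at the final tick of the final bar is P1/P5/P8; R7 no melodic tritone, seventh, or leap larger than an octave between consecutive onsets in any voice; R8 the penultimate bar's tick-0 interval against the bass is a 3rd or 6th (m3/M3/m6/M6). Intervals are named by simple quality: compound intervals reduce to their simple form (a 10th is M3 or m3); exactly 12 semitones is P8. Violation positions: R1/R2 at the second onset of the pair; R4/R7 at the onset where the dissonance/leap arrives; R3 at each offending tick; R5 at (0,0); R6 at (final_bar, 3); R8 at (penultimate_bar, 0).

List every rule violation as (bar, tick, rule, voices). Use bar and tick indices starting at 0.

(0, 0, R5, (0, 2))
(1, 0, R2, (1, 2))
(1, 0, R4, (0, 3))
(1, 0, R7, (1,))
(2, 0, R2, (2, 3))
(3, 0, R2, (0, 2))
(3, 0, R4, (0, 1))
(4, 0, R1, (0, 2))
(4, 0, R2, (1, 3))
(4, 0, R7, (1,))
(4, 0, R8, (0, 2))
(5, 0, R1, (1, 3))
(5, 0, R2, (0, 1))
(5, 0, R2, (0, 3))
(5, 3, R6, (0, 2))

bar 0: v0=C3 v1=C4 v2=E4 v3=G4 downbeat P5
bar 1: v0=B2 v1=D3 v2=D4 v3=F4 downbeat TT
bar 2: v0=A2 v1=E3 v2=C4 v3=C4 downbeat m3
bar 3: v0=G2 v1=A2 v2=G3 v3=B3 downbeat M3
bar 4: v0=B2 v1=G3 v2=B3 v3=D4 downbeat m3
bar 5: v0=C3 v1=C4 v2=E4 v3=G4 downbeat P5
  -> R5 @ bar 0 tick 0 v(0, 2): opens on M3
  -> R2 @ bar 1 tick 0 v(1, 2): C4/E4 M3 -> D3/D4 P8 similar
  -> R4 @ bar 1 tick 0 v(0, 3): B2/F4 TT untreated
  -> R7 @ bar 1 tick 0 v(1,): C4->D3 leap 10st
  -> R2 @ bar 2 tick 0 v(2, 3): D4/F4 m3 -> C4/C4 P1 similar
  -> R2 @ bar 3 tick 0 v(0, 2): A2/C4 m3 -> G2/G3 P8 similar
  -> R4 @ bar 3 tick 0 v(0, 1): G2/A2 M2 untreated
  -> R1 @ bar 4 tick 0 v(0, 2): G2/G3 P8 -> B2/B3 P8 similar
  -> R2 @ bar 4 tick 0 v(1, 3): A2/B3 M2 -> G3/D4 P5 similar
  -> R7 @ bar 4 tick 0 v(1,): A2->G3 leap 10st
  -> R8 @ bar 4 tick 0 v(0, 2): penult P8 not 3rd/6th
  -> R1 @ bar 5 tick 0 v(1, 3): G3/D4 P5 -> C4/G4 P5 similar
  -> R2 @ bar 5 tick 0 v(0, 1): B2/G3 m6 -> C3/C4 P8 similar
  -> R2 @ bar 5 tick 0 v(0, 3): B2/D4 m3 -> C3/G4 P5 similar
  -> R6 @ bar 5 tick 3 v(0, 2): closes on M3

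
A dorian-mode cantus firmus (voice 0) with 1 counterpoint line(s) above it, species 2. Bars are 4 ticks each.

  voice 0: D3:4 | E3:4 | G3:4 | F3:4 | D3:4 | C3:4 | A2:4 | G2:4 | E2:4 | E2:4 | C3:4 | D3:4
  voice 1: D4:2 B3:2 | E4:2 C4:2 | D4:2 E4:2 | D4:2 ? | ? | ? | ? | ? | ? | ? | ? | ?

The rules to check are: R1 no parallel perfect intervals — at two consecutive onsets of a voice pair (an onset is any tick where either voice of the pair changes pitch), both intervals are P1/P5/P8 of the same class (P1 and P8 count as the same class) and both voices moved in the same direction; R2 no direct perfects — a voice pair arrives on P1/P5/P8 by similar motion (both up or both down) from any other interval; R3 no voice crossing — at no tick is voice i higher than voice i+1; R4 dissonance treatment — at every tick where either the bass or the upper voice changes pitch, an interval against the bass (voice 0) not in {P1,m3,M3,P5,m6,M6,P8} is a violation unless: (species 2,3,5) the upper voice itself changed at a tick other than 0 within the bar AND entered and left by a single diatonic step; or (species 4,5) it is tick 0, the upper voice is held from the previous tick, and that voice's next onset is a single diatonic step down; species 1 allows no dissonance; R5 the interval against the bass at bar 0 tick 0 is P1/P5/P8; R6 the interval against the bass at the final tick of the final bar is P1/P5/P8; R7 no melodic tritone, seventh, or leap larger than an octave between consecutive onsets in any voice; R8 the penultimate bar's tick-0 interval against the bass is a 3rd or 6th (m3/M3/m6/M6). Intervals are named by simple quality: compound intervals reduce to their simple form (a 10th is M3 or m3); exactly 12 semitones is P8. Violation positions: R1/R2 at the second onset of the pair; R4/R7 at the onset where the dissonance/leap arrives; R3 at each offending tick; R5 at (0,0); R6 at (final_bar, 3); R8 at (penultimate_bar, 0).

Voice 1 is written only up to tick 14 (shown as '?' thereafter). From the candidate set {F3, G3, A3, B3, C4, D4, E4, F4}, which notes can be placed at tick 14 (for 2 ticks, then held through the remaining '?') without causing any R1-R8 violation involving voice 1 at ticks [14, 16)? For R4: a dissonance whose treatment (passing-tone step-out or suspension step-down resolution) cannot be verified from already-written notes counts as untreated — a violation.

F3: legal
G3: violates R4
A3: legal
B3: violates R4
C4: legal
D4: legal
E4: violates R4
F4: legal

{A3, C4, D4, F3, F4}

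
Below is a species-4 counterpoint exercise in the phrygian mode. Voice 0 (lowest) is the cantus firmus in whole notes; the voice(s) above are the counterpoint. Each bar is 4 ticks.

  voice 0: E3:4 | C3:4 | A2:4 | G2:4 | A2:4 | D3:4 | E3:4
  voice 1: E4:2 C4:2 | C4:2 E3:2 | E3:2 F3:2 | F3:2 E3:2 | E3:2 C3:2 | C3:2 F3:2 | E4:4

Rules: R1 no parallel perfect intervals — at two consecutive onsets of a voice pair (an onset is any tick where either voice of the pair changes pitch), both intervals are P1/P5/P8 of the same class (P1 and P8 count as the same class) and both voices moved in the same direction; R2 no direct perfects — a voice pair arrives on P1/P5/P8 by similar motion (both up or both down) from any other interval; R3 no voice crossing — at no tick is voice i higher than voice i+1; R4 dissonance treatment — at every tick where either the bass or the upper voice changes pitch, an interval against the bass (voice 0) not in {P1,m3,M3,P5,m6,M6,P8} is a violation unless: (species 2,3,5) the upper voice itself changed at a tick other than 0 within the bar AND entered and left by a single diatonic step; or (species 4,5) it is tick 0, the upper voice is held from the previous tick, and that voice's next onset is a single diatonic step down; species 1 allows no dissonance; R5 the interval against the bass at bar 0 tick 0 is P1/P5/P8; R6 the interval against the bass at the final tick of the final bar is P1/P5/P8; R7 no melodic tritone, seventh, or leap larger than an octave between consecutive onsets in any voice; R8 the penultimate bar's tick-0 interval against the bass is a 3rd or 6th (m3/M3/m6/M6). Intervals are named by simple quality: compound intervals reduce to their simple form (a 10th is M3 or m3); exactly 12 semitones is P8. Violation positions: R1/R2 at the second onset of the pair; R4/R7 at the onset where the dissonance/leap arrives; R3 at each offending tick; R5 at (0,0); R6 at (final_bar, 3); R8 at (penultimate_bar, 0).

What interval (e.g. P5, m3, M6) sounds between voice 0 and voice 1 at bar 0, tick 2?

voice 0=E3 voice 1=C4 -> m6

m6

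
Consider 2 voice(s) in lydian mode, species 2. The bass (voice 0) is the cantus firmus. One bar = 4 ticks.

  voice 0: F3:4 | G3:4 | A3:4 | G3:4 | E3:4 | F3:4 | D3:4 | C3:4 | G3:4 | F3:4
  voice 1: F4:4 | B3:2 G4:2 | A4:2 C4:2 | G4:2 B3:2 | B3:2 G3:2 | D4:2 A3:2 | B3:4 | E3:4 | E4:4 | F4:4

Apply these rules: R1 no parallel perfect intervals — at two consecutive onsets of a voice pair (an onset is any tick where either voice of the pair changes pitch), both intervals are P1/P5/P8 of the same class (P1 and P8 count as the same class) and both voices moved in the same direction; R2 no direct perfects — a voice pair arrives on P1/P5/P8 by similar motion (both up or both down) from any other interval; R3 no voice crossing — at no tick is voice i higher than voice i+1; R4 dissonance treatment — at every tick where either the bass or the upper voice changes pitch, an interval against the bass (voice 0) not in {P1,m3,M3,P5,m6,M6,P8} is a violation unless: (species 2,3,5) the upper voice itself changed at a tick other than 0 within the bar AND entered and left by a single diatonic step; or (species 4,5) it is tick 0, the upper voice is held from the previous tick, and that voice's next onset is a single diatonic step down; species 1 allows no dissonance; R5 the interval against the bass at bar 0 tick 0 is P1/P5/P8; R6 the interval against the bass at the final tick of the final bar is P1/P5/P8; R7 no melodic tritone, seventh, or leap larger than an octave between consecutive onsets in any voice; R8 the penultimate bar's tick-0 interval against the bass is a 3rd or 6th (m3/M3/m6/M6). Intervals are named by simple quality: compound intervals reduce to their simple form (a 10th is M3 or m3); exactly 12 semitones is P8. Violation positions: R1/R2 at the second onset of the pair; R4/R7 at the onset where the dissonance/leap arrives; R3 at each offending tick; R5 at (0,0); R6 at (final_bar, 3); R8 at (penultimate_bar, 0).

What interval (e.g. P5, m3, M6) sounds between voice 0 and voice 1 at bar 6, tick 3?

voice 0=D3 voice 1=B3 -> M6

M6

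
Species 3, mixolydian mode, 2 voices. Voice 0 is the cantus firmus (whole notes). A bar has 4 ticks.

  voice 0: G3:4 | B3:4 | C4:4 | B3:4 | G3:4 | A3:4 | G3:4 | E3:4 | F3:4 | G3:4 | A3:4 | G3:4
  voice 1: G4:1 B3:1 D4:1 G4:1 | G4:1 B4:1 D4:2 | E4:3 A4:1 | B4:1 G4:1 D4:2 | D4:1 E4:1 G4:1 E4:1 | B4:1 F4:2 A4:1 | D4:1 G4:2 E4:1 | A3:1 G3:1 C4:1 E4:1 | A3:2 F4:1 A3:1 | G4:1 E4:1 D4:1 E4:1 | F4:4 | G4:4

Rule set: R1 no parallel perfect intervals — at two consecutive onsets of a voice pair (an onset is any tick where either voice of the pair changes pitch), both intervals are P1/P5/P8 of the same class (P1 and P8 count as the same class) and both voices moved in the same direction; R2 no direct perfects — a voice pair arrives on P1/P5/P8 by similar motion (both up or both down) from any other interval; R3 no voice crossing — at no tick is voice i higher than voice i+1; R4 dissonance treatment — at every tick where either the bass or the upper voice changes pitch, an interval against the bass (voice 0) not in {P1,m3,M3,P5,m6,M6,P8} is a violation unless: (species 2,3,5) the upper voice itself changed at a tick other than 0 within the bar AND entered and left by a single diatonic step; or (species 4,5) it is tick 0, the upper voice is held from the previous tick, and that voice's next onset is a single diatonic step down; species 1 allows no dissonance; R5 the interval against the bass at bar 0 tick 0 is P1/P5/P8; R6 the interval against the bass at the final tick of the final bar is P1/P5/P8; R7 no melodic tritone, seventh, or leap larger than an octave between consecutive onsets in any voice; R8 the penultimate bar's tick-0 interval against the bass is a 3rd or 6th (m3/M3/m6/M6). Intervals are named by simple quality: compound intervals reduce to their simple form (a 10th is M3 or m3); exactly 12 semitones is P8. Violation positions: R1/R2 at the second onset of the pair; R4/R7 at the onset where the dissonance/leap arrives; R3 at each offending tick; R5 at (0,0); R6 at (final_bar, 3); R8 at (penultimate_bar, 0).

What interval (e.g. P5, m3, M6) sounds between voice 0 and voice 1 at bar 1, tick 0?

voice 0=B3 voice 1=G4 -> m6

m6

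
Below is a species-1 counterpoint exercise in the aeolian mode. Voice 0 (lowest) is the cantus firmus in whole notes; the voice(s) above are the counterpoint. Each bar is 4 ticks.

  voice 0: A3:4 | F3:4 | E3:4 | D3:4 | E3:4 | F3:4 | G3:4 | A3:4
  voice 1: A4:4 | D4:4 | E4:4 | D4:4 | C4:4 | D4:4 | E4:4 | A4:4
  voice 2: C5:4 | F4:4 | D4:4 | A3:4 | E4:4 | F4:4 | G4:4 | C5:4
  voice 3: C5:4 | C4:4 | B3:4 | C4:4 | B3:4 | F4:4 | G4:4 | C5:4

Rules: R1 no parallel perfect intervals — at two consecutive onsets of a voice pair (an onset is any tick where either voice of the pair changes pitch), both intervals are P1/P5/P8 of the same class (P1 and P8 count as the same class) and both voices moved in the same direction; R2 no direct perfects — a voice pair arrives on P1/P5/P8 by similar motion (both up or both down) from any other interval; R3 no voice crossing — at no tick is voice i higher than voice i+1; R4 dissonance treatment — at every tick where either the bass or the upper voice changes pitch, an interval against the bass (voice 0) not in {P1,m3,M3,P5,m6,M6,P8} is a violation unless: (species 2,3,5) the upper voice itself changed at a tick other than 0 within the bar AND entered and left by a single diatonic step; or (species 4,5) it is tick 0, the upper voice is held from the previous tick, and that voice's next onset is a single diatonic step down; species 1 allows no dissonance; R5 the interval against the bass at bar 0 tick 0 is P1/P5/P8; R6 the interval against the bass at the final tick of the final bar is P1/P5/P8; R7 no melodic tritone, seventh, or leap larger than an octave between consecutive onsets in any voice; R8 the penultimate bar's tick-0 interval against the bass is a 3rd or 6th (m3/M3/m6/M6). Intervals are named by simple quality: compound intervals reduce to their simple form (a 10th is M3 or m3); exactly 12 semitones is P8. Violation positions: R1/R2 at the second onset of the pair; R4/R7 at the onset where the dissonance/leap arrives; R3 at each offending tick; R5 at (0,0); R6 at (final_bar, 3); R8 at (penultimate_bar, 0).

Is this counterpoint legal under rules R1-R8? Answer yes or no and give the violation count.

No (43 violations)

bar 0: v0=A3 v1=A4 v2=C5 v3=C5 (m3)
bar 1: v0=F3 v1=D4 v2=F4 v3=C4 (P5)
bar 2: v0=E3 v1=E4 v2=D4 v3=B3 (P5)
bar 3: v0=D3 v1=D4 v2=A3 v3=C4 (m7)
bar 4: v0=E3 v1=C4 v2=E4 v3=B3 (P5)
bar 5: v0=F3 v1=D4 v2=F4 v3=F4 (P8)
bar 6: v0=G3 v1=E4 v2=G4 v3=G4 (P8)
bar 7: v0=A3 v1=A4 v2=C5 v3=C5 (m3)
  R5 @ bar0.0: opens on m3
  R5 @ bar0.0: opens on m3
  R2 @ bar1.0: A3/C5 m3 -> F3/F4 P8 similar
  R2 @ bar1.0: A3/C5 m3 -> F3/C4 P5 similar
  R3 @ bar1.0: F4 above C4
  R3 @ bar1.1: F4 above C4
  R3 @ bar1.2: F4 above C4
  R3 @ bar1.3: F4 above C4
  R1 @ bar2.0: F3/C4 P5 -> E3/B3 P5 similar
  R3 @ bar2.0: E4 above D4
  R3 @ bar2.0: D4 above B3
  R4 @ bar2.0: E3/D4 m7 untreated
  R3 @ bar2.1: E4 above D4
  R3 @ bar2.1: D4 above B3
  R3 @ bar2.2: E4 above D4
  R3 @ bar2.2: D4 above B3
  R3 @ bar2.3: E4 above D4
  R3 @ bar2.3: D4 above B3
  R1 @ bar3.0: E3/E4 P8 -> D3/D4 P8 similar
  R2 @ bar3.0: E3/D4 m7 -> D3/A3 P5 similar
  R3 @ bar3.0: D4 above A3
  R4 @ bar3.0: D3/C4 m7 untreated
  R3 @ bar3.1: D4 above A3
  R3 @ bar3.2: D4 above A3
  R3 @ bar3.3: D4 above A3
  R2 @ bar4.0: D3/A3 P5 -> E3/E4 P8 similar
  R3 @ bar4.0: E4 above B3
  R3 @ bar4.1: E4 above B3
  R3 @ bar4.2: E4 above B3
  R3 @ bar4.3: E4 above B3
  R1 @ bar5.0: E3/E4 P8 -> F3/F4 P8 similar
  R2 @ bar5.0: E3/B3 P5 -> F3/F4 P8 similar
  R2 @ bar5.0: E4/B3 P4 -> F4/F4 P1 similar
  R7 @ bar5.0: B3->F4 leap 6st
  R1 @ bar6.0: F3/F4 P8 -> G3/G4 P8 similar
  R1 @ bar6.0: F3/F4 P8 -> G3/G4 P8 similar
  R1 @ bar6.0: F4/F4 P1 -> G4/G4 P1 similar
  R8 @ bar6.0: penult P8 not 3rd/6th
  R8 @ bar6.0: penult P8 not 3rd/6th
  R1 @ bar7.0: G4/G4 P1 -> C5/C5 P1 similar
  R2 @ bar7.0: G3/E4 M6 -> A3/A4 P8 similar
  R6 @ bar7.3: closes on m3
  R6 @ bar7.3: closes on m3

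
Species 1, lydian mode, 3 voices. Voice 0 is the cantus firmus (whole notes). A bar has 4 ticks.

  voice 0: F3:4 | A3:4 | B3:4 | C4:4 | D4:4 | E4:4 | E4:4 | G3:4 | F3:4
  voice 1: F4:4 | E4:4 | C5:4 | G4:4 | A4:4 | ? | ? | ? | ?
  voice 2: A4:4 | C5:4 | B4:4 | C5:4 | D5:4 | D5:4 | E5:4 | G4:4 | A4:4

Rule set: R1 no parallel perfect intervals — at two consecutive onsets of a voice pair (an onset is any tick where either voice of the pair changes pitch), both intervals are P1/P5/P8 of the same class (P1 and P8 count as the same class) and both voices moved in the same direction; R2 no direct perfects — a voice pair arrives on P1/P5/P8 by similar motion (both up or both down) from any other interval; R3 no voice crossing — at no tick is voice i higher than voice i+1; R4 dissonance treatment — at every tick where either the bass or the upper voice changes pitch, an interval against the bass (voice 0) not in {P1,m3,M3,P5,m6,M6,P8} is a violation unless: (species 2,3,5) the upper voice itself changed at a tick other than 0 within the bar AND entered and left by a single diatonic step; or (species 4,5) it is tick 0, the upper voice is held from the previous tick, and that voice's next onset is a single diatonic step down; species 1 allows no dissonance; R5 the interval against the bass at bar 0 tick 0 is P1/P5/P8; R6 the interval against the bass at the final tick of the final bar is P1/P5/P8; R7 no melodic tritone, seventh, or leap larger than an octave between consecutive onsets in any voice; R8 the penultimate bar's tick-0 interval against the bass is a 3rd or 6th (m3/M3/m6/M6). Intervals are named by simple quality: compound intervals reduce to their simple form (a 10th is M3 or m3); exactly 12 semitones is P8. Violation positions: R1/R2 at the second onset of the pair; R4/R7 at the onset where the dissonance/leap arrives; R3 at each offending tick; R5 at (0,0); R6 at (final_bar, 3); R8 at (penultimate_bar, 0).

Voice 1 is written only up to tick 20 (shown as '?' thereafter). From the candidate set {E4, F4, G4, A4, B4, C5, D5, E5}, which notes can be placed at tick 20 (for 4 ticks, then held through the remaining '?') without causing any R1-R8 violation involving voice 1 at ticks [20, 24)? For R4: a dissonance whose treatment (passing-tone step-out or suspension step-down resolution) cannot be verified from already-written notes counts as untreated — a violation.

{C5, E4, G4}

E4: legal
F4: violates R4
G4: legal
A4: violates R4
B4: violates R1
C5: legal
D5: violates R4
E5: violates R2,R3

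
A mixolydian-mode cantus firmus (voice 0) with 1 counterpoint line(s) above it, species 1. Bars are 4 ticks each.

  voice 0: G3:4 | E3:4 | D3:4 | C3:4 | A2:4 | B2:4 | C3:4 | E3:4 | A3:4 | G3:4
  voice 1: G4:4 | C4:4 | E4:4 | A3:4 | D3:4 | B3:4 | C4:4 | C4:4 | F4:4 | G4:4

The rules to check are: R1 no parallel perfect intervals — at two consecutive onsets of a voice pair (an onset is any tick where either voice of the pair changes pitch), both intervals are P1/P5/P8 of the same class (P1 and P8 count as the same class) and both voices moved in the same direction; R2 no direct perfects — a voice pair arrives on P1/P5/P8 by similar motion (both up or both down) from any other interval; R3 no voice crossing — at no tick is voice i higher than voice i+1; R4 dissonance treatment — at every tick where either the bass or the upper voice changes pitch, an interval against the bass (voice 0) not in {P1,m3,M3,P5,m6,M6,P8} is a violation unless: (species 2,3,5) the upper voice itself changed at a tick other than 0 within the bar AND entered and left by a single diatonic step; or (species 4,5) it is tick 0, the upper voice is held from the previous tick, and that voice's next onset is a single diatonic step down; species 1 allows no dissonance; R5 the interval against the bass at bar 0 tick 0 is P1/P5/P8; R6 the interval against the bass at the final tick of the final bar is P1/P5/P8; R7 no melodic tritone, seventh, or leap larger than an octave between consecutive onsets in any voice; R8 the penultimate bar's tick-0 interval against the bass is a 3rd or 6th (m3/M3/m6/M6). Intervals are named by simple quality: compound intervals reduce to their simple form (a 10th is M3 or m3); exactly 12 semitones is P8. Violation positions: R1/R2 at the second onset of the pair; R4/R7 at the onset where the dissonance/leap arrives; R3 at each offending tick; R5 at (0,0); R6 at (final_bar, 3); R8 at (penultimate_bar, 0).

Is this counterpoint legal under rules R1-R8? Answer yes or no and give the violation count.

bar 0: v0=G3 v1=G4 (P8)
bar 1: v0=E3 v1=C4 (m6)
bar 2: v0=D3 v1=E4 (M2)
bar 3: v0=C3 v1=A3 (M6)
bar 4: v0=A2 v1=D3 (P4)
bar 5: v0=B2 v1=B3 (P8)
bar 6: v0=C3 v1=C4 (P8)
bar 7: v0=E3 v1=C4 (m6)
bar 8: v0=A3 v1=F4 (m6)
bar 9: v0=G3 v1=G4 (P8)
  R4 @ bar2.0: D3/E4 M2 untreated
  R4 @ bar4.0: A2/D3 P4 untreated
  R2 @ bar5.0: A2/D3 P4 -> B2/B3 P8 similar
  R1 @ bar6.0: B2/B3 P8 -> C3/C4 P8 similar

No (4 violations)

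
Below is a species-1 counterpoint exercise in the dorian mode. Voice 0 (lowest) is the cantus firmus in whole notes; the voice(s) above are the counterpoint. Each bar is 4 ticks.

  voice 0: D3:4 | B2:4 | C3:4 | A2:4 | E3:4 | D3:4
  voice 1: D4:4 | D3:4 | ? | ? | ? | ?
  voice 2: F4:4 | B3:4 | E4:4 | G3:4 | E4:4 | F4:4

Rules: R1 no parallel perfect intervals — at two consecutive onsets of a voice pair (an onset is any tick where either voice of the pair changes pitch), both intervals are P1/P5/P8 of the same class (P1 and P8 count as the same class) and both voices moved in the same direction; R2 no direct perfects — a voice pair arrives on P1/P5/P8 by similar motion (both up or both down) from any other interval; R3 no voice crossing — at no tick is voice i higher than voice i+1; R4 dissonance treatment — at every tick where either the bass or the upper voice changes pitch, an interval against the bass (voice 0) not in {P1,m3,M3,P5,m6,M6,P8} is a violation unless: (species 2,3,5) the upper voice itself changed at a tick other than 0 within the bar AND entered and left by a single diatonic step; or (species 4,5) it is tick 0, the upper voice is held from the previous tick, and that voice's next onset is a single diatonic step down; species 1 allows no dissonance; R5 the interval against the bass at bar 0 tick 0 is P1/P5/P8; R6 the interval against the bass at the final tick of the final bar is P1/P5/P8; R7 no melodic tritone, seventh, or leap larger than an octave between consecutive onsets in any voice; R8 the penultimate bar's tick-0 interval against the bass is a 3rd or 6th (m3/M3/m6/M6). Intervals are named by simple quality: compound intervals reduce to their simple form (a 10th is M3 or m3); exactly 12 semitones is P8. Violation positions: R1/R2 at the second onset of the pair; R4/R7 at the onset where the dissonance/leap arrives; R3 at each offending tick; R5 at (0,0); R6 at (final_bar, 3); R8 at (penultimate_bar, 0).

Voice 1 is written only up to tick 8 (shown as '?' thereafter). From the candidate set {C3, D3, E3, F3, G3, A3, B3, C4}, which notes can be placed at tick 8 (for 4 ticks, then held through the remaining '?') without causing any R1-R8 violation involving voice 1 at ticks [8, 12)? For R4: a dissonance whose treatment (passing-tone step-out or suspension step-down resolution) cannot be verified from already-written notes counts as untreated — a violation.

{C3}

C3: legal
D3: violates R4
E3: violates R2
F3: violates R4
G3: violates R2
A3: violates R2
B3: violates R4
C4: violates R2,R7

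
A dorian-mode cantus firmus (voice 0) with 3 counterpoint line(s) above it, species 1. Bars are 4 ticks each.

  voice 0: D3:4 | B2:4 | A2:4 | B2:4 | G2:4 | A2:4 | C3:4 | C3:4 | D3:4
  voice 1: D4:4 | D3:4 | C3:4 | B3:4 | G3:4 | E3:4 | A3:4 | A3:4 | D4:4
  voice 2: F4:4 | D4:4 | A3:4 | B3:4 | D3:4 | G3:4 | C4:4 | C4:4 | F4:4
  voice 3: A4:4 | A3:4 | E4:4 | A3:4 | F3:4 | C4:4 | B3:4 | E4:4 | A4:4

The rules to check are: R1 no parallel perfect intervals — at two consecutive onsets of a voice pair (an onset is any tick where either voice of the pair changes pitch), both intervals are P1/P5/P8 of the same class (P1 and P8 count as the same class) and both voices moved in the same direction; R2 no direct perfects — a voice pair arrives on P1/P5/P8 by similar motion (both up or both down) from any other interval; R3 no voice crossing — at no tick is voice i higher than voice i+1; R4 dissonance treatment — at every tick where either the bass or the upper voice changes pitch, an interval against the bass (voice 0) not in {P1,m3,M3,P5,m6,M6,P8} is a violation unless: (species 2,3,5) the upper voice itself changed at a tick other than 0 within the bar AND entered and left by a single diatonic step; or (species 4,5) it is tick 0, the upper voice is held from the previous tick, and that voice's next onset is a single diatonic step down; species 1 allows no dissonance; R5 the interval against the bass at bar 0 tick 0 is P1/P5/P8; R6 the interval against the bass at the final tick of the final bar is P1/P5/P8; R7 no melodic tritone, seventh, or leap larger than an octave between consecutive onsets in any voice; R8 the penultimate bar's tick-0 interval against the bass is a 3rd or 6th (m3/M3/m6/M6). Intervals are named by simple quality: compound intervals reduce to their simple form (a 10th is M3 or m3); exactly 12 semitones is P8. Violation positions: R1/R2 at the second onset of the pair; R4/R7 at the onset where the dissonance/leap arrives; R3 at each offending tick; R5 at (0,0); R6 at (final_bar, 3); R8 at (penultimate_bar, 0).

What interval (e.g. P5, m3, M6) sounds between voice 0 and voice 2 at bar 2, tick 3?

voice 0=A2 voice 2=A3 -> P8

P8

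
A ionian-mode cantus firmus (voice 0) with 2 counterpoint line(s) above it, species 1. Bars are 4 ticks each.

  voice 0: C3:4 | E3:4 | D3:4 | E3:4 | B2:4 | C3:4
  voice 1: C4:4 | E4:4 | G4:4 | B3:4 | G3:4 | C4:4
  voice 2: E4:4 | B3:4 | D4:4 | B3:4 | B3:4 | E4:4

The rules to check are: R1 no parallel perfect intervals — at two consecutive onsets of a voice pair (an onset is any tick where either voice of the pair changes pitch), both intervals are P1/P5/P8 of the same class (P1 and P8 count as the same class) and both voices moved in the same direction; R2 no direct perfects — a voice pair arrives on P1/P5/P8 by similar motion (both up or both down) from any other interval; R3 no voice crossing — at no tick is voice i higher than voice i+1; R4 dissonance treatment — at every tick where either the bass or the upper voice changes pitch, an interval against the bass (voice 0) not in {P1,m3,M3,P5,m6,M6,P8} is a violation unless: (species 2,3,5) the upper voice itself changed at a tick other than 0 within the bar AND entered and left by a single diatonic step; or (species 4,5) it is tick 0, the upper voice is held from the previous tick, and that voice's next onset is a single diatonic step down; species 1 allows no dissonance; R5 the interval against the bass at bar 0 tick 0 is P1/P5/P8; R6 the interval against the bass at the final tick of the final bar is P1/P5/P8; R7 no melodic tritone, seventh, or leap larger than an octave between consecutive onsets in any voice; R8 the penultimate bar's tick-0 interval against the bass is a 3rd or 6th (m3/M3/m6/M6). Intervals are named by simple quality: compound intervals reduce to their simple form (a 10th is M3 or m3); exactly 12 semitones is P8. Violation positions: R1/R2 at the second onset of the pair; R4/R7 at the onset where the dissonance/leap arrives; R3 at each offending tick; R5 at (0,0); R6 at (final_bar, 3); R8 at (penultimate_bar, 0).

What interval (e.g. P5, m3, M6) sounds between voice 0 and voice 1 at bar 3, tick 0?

P5

voice 0=E3 voice 1=B3 -> P5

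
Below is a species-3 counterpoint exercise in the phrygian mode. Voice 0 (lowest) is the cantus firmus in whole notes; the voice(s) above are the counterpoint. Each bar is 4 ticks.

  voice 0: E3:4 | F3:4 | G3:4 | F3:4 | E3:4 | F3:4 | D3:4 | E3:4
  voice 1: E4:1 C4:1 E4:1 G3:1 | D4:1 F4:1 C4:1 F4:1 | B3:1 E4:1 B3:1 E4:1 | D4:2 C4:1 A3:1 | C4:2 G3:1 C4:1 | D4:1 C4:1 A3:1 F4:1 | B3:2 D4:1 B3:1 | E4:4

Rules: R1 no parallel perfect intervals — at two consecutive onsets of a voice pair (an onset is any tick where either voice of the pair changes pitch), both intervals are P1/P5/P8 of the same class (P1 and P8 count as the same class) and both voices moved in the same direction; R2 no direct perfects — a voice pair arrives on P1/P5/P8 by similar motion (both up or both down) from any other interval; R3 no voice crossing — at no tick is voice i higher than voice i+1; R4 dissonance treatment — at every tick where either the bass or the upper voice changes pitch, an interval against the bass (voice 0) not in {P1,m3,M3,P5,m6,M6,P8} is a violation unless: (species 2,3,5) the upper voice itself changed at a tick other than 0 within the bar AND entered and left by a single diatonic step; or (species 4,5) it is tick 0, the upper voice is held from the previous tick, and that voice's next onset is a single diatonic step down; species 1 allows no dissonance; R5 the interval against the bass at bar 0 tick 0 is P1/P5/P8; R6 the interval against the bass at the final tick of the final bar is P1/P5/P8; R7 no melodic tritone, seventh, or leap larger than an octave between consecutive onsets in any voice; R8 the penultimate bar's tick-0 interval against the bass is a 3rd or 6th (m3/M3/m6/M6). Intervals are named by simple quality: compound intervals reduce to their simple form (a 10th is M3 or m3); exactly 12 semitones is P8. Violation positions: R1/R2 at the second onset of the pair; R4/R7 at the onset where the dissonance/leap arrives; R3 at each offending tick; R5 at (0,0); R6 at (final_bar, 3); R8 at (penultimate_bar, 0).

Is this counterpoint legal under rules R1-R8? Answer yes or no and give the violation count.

No (3 violations)

bar 0: v0=E3 v1=E4 (P8)
bar 1: v0=F3 v1=D4 (M6)
bar 2: v0=G3 v1=B3 (M3)
bar 3: v0=F3 v1=D4 (M6)
bar 4: v0=E3 v1=C4 (m6)
bar 5: v0=F3 v1=D4 (M6)
bar 6: v0=D3 v1=B3 (M6)
bar 7: v0=E3 v1=E4 (P8)
  R7 @ bar2.0: F4->B3 leap 6st
  R7 @ bar6.0: F4->B3 leap 6st
  R2 @ bar7.0: D3/B3 M6 -> E3/E4 P8 similar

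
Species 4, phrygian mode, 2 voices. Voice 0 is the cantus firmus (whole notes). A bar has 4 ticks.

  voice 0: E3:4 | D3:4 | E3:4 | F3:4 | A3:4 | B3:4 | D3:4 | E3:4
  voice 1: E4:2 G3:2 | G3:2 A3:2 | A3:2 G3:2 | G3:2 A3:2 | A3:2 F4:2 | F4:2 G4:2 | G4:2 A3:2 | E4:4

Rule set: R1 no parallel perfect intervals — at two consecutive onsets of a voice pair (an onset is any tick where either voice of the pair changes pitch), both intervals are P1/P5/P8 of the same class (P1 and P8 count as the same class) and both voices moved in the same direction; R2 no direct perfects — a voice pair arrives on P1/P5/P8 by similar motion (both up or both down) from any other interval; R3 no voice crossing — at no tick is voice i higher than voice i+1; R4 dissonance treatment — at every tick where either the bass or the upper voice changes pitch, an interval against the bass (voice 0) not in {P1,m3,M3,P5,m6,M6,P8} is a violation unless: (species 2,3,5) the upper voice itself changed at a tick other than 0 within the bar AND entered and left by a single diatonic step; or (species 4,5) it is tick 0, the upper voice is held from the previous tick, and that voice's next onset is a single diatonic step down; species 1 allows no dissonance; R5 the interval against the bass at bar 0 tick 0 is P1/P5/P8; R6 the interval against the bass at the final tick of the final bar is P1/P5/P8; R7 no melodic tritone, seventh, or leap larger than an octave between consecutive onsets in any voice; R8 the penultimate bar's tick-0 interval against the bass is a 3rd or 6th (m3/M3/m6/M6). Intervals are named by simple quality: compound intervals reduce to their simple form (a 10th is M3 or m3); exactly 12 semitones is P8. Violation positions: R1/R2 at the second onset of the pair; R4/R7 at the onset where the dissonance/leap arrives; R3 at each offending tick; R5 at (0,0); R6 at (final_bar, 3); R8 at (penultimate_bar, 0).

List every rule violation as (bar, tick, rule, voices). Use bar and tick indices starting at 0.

bar 0: v0=E3 v1=E4 downbeat P8
bar 1: v0=D3 v1=G3 downbeat P4
bar 2: v0=E3 v1=A3 downbeat P4
bar 3: v0=F3 v1=G3 downbeat M2
bar 4: v0=A3 v1=A3 downbeat P1
bar 5: v0=B3 v1=F4 downbeat TT
bar 6: v0=D3 v1=G4 downbeat P4
bar 7: v0=E3 v1=E4 downbeat P8
  -> R4 @ bar 1 tick 0 v(0, 1): D3/G3 P4 untreated
  -> R4 @ bar 3 tick 0 v(0, 1): F3/G3 M2 untreated
  -> R4 @ bar 5 tick 0 v(0, 1): B3/F4 TT untreated
  -> R4 @ bar 6 tick 0 v(0, 1): D3/G4 P4 untreated
  -> R8 @ bar 6 tick 0 v(0, 1): penult P4 not 3rd/6th
  -> R7 @ bar 6 tick 2 v(1,): G4->A3 leap 10st
  -> R2 @ bar 7 tick 0 v(0, 1): D3/A3 P5 -> E3/E4 P8 similar

(1, 0, R4, (0, 1))
(3, 0, R4, (0, 1))
(5, 0, R4, (0, 1))
(6, 0, R4, (0, 1))
(6, 0, R8, (0, 1))
(6, 2, R7, (1,))
(7, 0, R2, (0, 1))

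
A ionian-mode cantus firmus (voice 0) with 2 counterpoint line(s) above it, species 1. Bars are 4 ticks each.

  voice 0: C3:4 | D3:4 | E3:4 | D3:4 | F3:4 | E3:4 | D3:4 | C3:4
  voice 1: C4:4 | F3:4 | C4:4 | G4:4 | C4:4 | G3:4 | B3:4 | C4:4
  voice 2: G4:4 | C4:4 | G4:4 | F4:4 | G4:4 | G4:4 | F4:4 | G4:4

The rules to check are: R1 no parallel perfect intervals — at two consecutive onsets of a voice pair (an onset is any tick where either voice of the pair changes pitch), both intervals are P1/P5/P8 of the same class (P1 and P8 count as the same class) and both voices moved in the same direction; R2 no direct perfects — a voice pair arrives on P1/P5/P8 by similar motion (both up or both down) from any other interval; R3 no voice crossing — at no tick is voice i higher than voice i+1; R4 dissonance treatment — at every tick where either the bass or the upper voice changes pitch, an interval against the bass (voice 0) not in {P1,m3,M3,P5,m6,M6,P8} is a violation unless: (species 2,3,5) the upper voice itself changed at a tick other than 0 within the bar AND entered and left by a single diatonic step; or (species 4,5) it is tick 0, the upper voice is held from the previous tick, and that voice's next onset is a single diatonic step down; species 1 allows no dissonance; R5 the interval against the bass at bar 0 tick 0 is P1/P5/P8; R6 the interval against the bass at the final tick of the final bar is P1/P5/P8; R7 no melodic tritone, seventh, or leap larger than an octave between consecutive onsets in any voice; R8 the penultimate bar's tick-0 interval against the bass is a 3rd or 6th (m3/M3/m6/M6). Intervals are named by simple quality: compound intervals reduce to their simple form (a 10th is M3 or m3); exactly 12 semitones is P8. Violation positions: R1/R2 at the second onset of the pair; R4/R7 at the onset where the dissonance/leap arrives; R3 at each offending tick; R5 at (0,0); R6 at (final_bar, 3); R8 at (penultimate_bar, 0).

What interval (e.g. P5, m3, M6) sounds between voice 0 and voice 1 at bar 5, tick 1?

m3

voice 0=E3 voice 1=G3 -> m3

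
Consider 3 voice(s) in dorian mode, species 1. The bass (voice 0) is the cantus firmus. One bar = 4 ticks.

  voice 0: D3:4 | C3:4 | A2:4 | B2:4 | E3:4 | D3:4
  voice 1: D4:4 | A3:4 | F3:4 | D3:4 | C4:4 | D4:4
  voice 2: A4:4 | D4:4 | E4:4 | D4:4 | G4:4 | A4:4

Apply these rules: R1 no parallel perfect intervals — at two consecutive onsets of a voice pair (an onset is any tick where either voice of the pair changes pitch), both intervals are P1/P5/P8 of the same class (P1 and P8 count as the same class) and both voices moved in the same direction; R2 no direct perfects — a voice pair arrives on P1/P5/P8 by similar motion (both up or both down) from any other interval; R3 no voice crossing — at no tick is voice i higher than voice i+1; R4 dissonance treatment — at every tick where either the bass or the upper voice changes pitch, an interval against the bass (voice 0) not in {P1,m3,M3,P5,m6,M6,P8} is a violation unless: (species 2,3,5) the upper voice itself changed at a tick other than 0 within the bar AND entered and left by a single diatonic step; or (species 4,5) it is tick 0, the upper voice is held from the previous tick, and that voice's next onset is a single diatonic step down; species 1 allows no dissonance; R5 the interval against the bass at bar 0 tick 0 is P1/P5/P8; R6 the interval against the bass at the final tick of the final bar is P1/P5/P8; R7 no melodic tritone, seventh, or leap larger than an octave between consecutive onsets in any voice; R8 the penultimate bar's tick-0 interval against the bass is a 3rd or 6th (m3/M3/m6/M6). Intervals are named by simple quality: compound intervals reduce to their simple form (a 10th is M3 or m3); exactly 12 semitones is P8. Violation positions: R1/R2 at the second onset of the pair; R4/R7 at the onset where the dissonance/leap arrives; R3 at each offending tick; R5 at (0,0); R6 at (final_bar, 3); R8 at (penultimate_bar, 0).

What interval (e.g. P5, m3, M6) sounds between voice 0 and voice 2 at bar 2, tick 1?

voice 0=A2 voice 2=E4 -> P5

P5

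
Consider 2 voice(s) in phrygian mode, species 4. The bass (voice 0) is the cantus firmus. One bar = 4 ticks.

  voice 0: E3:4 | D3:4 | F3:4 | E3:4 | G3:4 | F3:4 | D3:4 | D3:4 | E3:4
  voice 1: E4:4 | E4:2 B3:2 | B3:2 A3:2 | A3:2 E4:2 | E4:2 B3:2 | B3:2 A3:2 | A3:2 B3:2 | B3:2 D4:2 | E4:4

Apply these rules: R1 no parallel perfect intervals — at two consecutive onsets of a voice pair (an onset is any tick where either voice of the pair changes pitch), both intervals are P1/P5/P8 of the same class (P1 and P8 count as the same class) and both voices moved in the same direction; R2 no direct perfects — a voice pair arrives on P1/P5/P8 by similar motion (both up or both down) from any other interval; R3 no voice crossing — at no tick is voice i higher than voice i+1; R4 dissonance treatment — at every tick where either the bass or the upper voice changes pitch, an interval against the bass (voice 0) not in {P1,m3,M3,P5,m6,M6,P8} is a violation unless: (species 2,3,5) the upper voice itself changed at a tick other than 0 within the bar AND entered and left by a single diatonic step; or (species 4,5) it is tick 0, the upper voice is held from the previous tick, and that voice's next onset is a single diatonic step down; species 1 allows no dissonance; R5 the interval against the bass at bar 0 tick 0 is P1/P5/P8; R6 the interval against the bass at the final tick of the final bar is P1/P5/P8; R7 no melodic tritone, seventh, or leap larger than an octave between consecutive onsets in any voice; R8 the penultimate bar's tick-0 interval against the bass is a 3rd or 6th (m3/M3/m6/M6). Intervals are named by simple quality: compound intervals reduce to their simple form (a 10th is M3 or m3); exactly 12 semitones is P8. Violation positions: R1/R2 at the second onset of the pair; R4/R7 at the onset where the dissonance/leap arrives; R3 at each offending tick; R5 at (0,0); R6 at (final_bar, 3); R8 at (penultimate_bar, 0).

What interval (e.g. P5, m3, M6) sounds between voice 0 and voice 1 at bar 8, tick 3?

P8

voice 0=E3 voice 1=E4 -> P8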